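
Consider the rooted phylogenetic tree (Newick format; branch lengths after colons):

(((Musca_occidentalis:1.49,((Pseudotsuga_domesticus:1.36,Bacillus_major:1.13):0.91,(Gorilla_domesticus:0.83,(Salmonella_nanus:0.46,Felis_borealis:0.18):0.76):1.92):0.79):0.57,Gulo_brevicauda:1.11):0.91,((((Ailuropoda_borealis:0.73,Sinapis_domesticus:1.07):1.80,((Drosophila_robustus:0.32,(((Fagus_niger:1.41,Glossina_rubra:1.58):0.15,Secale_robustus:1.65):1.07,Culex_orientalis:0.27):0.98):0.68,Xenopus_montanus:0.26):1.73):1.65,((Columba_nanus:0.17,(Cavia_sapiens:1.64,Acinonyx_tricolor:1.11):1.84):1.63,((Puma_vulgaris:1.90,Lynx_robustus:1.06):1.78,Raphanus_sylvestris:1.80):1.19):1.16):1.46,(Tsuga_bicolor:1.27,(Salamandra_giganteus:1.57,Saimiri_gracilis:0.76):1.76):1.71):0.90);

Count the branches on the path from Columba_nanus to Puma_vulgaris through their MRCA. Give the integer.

The MRCA of Columba_nanus and Puma_vulgaris is the node subtending ((Columba_nanus,(Cavia_sapiens,Acinonyx_tricolor)),((Puma_vulgaris,Lynx_robustus),Raphanus_sylvestris)).
From Columba_nanus up to that node: 2 branches. From Puma_vulgaris up to the same node: 3 branches. Total: 2 + 3 = 5.

5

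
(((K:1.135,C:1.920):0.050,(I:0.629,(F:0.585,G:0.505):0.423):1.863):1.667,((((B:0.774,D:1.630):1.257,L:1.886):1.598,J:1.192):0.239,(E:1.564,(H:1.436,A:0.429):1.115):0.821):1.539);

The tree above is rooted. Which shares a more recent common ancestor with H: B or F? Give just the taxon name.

B

The MRCA of H and B subtends ((((B,D),L),J),(E,(H,A))) (7 taxa).
The MRCA of H and F is the root, subtending the entire tree (12 taxa).
The first is nested inside the second, so H shares a more recent common ancestor with B.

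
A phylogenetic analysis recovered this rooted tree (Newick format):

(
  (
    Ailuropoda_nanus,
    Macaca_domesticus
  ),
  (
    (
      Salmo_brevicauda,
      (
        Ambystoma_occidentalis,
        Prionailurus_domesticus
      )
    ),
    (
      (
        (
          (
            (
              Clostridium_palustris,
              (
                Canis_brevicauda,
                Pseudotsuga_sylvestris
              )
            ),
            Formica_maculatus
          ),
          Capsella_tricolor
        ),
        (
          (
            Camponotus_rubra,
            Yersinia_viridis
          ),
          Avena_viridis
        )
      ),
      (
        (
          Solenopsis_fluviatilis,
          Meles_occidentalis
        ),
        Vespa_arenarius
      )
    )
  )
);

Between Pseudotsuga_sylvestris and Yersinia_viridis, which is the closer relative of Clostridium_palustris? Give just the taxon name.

Pseudotsuga_sylvestris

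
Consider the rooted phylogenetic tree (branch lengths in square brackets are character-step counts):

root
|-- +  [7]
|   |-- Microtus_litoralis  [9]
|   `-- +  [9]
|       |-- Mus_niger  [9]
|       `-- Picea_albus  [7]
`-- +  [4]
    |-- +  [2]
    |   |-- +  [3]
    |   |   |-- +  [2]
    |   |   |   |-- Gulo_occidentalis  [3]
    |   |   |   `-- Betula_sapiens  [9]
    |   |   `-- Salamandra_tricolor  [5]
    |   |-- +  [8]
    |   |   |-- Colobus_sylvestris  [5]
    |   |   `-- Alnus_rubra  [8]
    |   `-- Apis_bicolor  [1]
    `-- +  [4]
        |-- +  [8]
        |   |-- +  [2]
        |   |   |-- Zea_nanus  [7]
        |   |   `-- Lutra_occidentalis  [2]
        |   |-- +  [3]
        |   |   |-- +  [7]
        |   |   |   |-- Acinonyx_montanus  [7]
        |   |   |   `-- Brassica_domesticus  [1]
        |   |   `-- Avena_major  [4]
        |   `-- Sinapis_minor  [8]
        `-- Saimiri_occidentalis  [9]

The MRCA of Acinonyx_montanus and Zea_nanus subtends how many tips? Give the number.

The MRCA of Acinonyx_montanus and Zea_nanus is the node subtending ((Zea_nanus,Lutra_occidentalis),((Acinonyx_montanus,Brassica_domesticus),Avena_major),Sinapis_minor).
That clade contains 6 terminal taxa: Acinonyx_montanus, Avena_major, Brassica_domesticus, Lutra_occidentalis, Sinapis_minor, Zea_nanus.

6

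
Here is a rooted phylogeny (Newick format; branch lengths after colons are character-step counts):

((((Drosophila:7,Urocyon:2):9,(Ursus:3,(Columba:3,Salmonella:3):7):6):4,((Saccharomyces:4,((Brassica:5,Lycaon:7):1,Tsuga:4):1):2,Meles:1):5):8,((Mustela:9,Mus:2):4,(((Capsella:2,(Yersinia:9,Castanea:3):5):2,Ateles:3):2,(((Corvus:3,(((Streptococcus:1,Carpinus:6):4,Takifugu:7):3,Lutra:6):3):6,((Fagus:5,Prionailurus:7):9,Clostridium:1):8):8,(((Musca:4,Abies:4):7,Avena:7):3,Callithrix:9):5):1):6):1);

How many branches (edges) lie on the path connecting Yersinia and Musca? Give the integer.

9

The MRCA of Yersinia and Musca is the node subtending (((Capsella,(Yersinia,Castanea)),Ateles),(((Corvus,(((Streptococcus,Carpinus),Takifugu),Lutra)),((Fagus,Prionailurus),Clostridium)),(((Musca,Abies),Avena),Callithrix))).
From Yersinia up to that node: 4 branches. From Musca up to the same node: 5 branches. Total: 4 + 5 = 9.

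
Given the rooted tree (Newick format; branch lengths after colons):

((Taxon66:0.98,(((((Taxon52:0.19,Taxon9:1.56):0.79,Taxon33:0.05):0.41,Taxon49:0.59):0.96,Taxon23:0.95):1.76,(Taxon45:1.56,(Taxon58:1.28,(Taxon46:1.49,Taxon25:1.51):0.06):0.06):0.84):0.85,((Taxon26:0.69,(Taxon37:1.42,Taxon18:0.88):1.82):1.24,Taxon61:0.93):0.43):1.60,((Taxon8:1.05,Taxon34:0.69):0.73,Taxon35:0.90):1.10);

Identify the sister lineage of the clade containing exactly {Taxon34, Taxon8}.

Taxon35

The clade containing exactly {Taxon34, Taxon8} attaches to the tree at the node subtending ((Taxon8,Taxon34),Taxon35).
The other lineage descending from that same node — the sister group — is the single tip Taxon35.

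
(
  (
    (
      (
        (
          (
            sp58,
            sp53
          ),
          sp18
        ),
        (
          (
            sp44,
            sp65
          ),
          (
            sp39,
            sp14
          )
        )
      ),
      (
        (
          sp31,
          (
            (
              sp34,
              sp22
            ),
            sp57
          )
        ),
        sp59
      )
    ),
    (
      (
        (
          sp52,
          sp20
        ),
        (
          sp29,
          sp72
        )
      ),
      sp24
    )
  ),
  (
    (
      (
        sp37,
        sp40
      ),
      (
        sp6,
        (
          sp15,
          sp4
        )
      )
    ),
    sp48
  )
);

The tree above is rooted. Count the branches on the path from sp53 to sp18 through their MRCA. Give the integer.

The MRCA of sp53 and sp18 is the node subtending ((sp58,sp53),sp18).
From sp53 up to that node: 2 branches. From sp18 up to the same node: 1 branch. Total: 2 + 1 = 3.

3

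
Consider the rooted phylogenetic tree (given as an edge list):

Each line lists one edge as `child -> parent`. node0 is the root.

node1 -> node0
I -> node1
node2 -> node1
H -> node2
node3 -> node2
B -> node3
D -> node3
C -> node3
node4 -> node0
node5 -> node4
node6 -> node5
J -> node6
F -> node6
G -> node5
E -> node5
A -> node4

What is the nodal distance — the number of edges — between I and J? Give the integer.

6

The MRCA of I and J is the root of the tree.
From I up to that node: 2 branches. From J up to the same node: 4 branches. Total: 2 + 4 = 6.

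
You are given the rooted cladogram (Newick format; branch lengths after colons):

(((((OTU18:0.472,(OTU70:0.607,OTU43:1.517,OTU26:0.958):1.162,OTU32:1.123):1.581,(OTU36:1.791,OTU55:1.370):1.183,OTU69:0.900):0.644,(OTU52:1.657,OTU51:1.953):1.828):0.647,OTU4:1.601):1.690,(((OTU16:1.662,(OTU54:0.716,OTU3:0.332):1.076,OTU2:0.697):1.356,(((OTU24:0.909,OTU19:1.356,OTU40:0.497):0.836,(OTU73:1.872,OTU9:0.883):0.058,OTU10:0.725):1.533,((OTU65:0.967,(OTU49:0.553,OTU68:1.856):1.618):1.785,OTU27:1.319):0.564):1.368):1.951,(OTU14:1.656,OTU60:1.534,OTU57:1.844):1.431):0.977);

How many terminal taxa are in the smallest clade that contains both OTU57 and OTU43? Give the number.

28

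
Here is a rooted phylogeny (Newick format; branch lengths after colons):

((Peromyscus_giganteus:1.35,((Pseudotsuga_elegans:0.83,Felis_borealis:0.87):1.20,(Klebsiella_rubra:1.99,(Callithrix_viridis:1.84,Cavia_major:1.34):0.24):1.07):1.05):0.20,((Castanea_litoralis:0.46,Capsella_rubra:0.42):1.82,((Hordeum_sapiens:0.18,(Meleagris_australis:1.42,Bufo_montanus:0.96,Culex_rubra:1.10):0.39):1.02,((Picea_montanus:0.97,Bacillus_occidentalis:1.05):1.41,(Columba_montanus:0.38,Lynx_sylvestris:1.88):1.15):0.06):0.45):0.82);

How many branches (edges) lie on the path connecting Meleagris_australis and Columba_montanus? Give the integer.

The MRCA of Meleagris_australis and Columba_montanus is the node subtending ((Hordeum_sapiens,(Meleagris_australis,Bufo_montanus,Culex_rubra)),((Picea_montanus,Bacillus_occidentalis),(Columba_montanus,Lynx_sylvestris))).
From Meleagris_australis up to that node: 3 branches. From Columba_montanus up to the same node: 3 branches. Total: 3 + 3 = 6.

6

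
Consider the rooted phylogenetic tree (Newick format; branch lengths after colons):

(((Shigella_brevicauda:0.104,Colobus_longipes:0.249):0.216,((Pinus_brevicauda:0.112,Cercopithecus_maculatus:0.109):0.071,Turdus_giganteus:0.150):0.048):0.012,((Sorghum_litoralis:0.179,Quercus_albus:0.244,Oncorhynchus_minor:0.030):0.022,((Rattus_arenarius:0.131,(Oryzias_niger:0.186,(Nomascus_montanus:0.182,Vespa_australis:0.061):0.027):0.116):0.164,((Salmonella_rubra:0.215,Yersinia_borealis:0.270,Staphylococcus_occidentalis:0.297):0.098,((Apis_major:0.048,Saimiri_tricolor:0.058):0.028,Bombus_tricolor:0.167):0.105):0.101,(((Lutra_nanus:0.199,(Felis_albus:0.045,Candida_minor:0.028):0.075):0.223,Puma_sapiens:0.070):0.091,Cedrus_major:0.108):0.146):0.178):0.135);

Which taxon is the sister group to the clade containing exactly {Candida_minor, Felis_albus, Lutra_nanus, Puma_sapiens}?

Cedrus_major

The clade containing exactly {Candida_minor, Felis_albus, Lutra_nanus, Puma_sapiens} attaches to the tree at the node subtending (((Lutra_nanus,(Felis_albus,Candida_minor)),Puma_sapiens),Cedrus_major).
The other lineage descending from that same node — the sister group — is the single tip Cedrus_major.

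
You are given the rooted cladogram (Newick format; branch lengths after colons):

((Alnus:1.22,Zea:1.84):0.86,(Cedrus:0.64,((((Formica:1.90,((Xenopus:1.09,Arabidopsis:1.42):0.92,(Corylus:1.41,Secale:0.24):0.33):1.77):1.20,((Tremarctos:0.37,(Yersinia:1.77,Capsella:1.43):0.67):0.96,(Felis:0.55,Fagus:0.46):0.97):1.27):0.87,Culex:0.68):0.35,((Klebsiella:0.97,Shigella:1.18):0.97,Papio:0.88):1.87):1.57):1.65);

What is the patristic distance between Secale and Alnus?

10.06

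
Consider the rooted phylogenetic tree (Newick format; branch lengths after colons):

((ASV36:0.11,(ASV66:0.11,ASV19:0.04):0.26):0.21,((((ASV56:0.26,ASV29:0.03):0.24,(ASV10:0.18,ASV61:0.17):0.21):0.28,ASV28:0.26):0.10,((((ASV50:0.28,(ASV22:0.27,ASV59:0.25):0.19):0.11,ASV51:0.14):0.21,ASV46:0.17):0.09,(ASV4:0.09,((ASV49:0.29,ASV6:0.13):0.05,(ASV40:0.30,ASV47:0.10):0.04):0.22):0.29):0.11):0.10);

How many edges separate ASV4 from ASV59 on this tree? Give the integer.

The MRCA of ASV4 and ASV59 is the node subtending ((((ASV50,(ASV22,ASV59)),ASV51),ASV46),(ASV4,((ASV49,ASV6),(ASV40,ASV47)))).
From ASV4 up to that node: 2 branches. From ASV59 up to the same node: 5 branches. Total: 2 + 5 = 7.

7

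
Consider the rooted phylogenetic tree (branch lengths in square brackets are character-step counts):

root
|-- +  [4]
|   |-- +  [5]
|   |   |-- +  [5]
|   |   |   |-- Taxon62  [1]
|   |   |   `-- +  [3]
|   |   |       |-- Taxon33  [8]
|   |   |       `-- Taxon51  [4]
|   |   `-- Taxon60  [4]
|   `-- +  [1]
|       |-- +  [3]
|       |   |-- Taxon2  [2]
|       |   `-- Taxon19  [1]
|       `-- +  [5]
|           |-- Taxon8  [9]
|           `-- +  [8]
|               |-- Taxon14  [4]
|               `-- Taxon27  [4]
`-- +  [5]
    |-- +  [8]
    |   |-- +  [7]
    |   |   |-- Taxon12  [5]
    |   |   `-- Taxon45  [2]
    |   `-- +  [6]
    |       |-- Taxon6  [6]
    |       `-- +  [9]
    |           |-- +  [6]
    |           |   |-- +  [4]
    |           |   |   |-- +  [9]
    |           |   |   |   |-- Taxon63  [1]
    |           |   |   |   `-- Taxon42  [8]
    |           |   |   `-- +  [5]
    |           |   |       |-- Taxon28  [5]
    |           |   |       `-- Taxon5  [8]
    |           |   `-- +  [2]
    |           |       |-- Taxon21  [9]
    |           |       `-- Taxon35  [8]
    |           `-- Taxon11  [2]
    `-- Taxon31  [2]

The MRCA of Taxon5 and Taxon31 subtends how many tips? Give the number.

11

The MRCA of Taxon5 and Taxon31 is the node subtending (((Taxon12,Taxon45),(Taxon6,((((Taxon63,Taxon42),(Taxon28,Taxon5)),(Taxon21,Taxon35)),Taxon11))),Taxon31).
That clade contains 11 terminal taxa: Taxon11, Taxon12, Taxon21, Taxon28, Taxon31, Taxon35, Taxon42, Taxon45, Taxon5, Taxon6, Taxon63.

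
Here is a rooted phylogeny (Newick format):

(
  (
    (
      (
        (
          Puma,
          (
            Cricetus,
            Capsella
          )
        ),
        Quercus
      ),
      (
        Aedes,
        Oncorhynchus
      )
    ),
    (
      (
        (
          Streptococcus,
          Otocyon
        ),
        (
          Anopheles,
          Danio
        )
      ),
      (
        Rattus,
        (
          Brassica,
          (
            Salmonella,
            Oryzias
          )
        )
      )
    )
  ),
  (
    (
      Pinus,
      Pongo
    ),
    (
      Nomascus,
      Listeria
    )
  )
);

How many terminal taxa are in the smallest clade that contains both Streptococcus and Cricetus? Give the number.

The MRCA of Streptococcus and Cricetus is the node subtending ((((Puma,(Cricetus,Capsella)),Quercus),(Aedes,Oncorhynchus)),(((Streptococcus,Otocyon),(Anopheles,Danio)),(Rattus,(Brassica,(Salmonella,Oryzias))))).
That clade contains 14 terminal taxa: Aedes, Anopheles, Brassica, Capsella, Cricetus, Danio, Oncorhynchus, Oryzias, Otocyon, Puma, Quercus, Rattus, Salmonella, Streptococcus.

14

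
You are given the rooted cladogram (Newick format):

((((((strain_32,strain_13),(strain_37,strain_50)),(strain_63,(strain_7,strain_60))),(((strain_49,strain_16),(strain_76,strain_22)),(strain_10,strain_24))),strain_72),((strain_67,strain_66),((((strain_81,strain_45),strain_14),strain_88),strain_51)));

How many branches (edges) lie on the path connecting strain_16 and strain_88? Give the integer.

10

The MRCA of strain_16 and strain_88 is the root of the tree.
From strain_16 up to that node: 6 branches. From strain_88 up to the same node: 4 branches. Total: 6 + 4 = 10.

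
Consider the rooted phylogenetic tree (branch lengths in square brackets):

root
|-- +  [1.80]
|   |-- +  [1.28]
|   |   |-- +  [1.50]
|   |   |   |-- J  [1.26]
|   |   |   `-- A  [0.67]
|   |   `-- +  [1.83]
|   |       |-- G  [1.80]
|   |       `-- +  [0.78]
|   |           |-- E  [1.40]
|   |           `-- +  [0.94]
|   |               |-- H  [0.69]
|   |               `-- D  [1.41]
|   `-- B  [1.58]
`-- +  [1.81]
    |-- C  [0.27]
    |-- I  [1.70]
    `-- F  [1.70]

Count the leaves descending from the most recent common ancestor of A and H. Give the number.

6

The MRCA of A and H is the node subtending ((J,A),(G,(E,(H,D)))).
That clade contains 6 terminal taxa: A, D, E, G, H, J.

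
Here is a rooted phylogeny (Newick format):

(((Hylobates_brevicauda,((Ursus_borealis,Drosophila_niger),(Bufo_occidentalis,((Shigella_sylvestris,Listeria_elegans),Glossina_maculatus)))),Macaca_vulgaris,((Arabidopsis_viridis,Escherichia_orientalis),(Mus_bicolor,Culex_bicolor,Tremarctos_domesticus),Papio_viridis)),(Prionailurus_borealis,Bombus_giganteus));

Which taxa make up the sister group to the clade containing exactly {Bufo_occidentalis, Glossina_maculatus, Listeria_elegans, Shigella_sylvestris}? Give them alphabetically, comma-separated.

Drosophila_niger, Ursus_borealis

The clade containing exactly {Bufo_occidentalis, Glossina_maculatus, Listeria_elegans, Shigella_sylvestris} attaches to the tree at the node subtending ((Ursus_borealis,Drosophila_niger),(Bufo_occidentalis,((Shigella_sylvestris,Listeria_elegans),Glossina_maculatus))).
The other lineage descending from that same node — the sister group — is (Ursus_borealis,Drosophila_niger); its 2 tips in alphabetical order are the answer.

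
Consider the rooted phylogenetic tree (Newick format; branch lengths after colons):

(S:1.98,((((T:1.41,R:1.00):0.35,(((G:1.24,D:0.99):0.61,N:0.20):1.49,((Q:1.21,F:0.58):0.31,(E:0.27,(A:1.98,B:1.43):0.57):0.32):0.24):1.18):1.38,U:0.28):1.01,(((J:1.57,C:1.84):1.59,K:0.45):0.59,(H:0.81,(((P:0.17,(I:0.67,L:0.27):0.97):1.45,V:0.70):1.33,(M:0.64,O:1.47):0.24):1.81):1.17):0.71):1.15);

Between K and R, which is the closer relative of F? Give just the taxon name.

The MRCA of F and R subtends ((T,R),(((G,D),N),((Q,F),(E,(A,B))))) (10 taxa).
The MRCA of F and K subtends ((((T,R),(((G,D),N),((Q,F),(E,(A,B))))),U),(((J,C),K),(H,(((P,(I,L)),V),(M,O))))) (21 taxa).
The first is nested inside the second, so F shares a more recent common ancestor with R.

R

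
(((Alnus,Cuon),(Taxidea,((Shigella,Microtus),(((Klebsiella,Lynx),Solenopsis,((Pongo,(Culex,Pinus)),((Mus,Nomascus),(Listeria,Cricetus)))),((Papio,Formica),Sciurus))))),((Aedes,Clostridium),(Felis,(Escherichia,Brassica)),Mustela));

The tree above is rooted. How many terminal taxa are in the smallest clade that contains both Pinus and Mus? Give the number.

The MRCA of Pinus and Mus is the node subtending ((Pongo,(Culex,Pinus)),((Mus,Nomascus),(Listeria,Cricetus))).
That clade contains 7 terminal taxa: Cricetus, Culex, Listeria, Mus, Nomascus, Pinus, Pongo.

7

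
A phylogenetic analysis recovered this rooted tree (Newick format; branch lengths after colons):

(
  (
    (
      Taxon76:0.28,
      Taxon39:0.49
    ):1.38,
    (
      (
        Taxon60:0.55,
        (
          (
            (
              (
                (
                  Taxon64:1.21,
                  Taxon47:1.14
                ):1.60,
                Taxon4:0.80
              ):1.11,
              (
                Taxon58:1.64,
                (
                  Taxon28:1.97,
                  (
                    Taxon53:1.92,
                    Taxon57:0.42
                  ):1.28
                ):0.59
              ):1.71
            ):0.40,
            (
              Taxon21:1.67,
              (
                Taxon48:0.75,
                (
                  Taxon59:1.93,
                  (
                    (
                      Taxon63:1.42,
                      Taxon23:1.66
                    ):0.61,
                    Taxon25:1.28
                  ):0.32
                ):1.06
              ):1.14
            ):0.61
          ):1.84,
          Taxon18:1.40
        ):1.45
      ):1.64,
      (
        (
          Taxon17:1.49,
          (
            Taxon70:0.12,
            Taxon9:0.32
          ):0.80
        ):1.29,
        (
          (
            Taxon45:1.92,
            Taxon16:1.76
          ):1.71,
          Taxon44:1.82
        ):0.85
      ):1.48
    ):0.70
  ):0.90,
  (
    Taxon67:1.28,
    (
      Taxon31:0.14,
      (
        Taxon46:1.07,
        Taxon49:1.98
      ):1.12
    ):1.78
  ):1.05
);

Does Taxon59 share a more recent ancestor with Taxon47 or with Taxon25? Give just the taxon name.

Taxon25

The MRCA of Taxon59 and Taxon25 subtends (Taxon59,((Taxon63,Taxon23),Taxon25)) (4 taxa).
The MRCA of Taxon59 and Taxon47 subtends ((((Taxon64,Taxon47),Taxon4),(Taxon58,(Taxon28,(Taxon53,Taxon57)))),(Taxon21,(Taxon48,(Taxon59,((Taxon63,Taxon23),Taxon25))))) (13 taxa).
The first is nested inside the second, so Taxon59 shares a more recent common ancestor with Taxon25.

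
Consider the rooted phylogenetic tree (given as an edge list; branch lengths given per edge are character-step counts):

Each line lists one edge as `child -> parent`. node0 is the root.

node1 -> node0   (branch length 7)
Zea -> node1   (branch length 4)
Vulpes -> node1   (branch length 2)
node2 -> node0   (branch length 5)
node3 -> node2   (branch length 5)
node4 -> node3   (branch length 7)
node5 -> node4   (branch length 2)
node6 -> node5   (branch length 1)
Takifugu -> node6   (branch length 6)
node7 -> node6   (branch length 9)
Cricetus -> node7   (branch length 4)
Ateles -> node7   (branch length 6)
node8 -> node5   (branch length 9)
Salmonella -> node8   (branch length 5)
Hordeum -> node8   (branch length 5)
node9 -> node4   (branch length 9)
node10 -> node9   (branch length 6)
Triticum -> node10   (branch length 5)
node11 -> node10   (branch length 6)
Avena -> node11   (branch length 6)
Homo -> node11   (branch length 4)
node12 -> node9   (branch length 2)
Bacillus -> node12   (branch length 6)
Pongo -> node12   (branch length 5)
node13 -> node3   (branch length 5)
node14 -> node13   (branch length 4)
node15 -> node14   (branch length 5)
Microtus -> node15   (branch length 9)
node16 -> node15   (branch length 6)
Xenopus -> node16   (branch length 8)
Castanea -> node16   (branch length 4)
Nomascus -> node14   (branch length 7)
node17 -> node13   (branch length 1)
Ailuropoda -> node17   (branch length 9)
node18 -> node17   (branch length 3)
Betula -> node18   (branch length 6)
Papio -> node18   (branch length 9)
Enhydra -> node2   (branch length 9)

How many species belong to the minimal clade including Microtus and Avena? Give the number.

The MRCA of Microtus and Avena is the node subtending ((((Takifugu,(Cricetus,Ateles)),(Salmonella,Hordeum)),((Triticum,(Avena,Homo)),(Bacillus,Pongo))),(((Microtus,(Xenopus,Castanea)),Nomascus),(Ailuropoda,(Betula,Papio)))).
That clade contains 17 terminal taxa: Ailuropoda, Ateles, Avena, Bacillus, Betula, Castanea, Cricetus, Homo, Hordeum, Microtus, Nomascus, Papio, Pongo, Salmonella, Takifugu, Triticum, Xenopus.

17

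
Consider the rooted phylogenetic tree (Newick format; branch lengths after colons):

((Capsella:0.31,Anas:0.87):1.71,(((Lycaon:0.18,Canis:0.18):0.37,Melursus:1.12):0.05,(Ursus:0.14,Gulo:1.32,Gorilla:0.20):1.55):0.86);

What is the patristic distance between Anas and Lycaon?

4.04

The path runs Anas → … → MRCA → … → Lycaon; the MRCA is the root of the tree.
Branch lengths along that path: 0.87 + 1.71 + 0.86 + 0.05 + 0.37 + 0.18 = 4.04.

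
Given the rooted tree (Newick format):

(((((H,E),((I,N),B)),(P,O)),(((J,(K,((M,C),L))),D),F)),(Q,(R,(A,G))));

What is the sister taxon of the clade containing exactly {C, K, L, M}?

The clade containing exactly {C, K, L, M} attaches to the tree at the node subtending (J,(K,((M,C),L))).
The other lineage descending from that same node — the sister group — is the single tip J.

J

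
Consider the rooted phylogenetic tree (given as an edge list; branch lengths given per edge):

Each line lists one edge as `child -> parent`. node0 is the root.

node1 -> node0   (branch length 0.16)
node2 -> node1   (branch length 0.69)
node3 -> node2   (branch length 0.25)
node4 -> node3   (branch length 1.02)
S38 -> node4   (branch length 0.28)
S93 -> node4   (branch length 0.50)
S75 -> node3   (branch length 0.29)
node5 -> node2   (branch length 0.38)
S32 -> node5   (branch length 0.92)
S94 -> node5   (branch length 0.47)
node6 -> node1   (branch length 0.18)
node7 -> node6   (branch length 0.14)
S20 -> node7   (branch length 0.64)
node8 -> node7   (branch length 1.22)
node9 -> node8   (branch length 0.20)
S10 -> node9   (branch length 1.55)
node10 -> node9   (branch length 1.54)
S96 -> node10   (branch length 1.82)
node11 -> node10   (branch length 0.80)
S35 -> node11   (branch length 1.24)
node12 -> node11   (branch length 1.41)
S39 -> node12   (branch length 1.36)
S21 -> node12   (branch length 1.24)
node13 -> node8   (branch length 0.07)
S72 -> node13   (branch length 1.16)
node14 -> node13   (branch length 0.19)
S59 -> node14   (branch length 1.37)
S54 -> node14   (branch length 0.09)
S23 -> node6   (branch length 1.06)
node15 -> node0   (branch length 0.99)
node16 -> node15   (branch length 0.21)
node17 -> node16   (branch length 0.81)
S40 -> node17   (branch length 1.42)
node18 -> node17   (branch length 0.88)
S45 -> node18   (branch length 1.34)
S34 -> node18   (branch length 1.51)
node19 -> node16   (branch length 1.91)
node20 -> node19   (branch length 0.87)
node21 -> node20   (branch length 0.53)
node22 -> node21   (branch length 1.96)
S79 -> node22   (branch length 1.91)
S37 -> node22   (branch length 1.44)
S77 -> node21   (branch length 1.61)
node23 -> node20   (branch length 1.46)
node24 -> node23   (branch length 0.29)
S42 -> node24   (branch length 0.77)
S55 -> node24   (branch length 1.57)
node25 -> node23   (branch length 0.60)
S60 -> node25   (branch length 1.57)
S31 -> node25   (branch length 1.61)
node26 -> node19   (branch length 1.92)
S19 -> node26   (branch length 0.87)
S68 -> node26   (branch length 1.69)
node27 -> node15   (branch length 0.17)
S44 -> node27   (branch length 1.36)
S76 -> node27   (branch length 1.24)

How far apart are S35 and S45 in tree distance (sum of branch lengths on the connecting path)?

9.71

The path runs S35 → … → MRCA → … → S45; the MRCA is the root of the tree.
Branch lengths along that path: 1.24 + 0.80 + 1.54 + 0.20 + 1.22 + 0.14 + 0.18 + 0.16 + 0.99 + 0.21 + 0.81 + 0.88 + 1.34 = 9.71.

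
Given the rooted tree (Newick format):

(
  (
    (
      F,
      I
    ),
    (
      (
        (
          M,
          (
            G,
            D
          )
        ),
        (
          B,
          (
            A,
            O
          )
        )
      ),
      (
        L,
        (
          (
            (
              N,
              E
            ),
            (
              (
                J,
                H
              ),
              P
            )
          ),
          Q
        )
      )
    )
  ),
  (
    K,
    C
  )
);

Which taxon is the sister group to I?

F

I attaches to the tree at the node subtending (F,I).
The other lineage descending from that same node — the sister group — is the single tip F.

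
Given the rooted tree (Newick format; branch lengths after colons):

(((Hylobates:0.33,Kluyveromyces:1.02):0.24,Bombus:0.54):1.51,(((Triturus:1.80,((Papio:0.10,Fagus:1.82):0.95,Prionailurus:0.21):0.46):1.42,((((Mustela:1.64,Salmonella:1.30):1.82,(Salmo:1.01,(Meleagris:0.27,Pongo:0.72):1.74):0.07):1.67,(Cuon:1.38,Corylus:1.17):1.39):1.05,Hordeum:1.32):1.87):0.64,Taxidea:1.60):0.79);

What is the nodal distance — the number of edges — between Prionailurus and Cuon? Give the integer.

7

The MRCA of Prionailurus and Cuon is the node subtending ((Triturus,((Papio,Fagus),Prionailurus)),((((Mustela,Salmonella),(Salmo,(Meleagris,Pongo))),(Cuon,Corylus)),Hordeum)).
From Prionailurus up to that node: 3 branches. From Cuon up to the same node: 4 branches. Total: 3 + 4 = 7.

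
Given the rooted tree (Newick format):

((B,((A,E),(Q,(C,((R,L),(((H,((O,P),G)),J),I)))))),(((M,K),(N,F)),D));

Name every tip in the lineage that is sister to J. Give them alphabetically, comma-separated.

J attaches to the tree at the node subtending ((H,((O,P),G)),J).
The other lineage descending from that same node — the sister group — is (H,((O,P),G)); its 4 tips in alphabetical order are the answer.

G, H, O, P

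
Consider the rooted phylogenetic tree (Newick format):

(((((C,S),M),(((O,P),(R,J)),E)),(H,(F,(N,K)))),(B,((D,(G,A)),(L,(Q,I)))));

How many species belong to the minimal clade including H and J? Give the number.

The MRCA of H and J is the node subtending ((((C,S),M),(((O,P),(R,J)),E)),(H,(F,(N,K)))).
That clade contains 12 terminal taxa: C, E, F, H, J, K, M, N, O, P, R, S.

12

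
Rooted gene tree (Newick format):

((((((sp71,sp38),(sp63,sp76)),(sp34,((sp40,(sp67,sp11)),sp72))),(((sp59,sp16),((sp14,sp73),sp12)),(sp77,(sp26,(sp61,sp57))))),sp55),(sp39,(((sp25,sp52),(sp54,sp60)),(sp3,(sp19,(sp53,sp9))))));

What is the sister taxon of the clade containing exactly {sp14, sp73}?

The clade containing exactly {sp14, sp73} attaches to the tree at the node subtending ((sp14,sp73),sp12).
The other lineage descending from that same node — the sister group — is the single tip sp12.

sp12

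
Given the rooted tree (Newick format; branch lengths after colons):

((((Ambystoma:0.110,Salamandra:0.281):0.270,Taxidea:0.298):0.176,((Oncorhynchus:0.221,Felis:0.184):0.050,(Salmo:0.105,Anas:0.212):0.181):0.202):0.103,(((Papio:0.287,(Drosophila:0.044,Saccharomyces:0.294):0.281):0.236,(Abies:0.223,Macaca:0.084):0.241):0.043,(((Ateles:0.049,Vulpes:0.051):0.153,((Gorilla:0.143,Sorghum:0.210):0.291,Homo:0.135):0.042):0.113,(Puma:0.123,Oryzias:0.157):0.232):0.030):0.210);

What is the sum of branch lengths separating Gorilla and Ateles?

The path runs Gorilla → … → MRCA → … → Ateles; the MRCA is the node subtending ((Ateles,Vulpes),((Gorilla,Sorghum),Homo)).
Branch lengths along that path: 0.143 + 0.291 + 0.042 + 0.153 + 0.049 = 0.678.

0.678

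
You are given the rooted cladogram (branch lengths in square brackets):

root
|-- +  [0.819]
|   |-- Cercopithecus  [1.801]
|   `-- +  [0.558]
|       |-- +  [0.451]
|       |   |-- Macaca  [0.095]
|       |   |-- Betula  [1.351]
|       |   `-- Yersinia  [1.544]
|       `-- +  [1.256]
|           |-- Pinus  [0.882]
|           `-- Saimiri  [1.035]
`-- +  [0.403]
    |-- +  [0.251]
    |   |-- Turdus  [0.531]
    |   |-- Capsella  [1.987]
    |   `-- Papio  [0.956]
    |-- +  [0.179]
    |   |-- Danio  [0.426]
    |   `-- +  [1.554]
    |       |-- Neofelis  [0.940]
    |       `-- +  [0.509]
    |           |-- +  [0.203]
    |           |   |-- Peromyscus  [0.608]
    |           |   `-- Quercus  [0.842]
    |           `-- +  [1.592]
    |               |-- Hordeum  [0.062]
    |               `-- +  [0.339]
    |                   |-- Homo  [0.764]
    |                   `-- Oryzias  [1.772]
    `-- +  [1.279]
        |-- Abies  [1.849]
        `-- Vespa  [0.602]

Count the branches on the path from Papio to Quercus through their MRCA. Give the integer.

The MRCA of Papio and Quercus is the node subtending ((Turdus,Capsella,Papio),(Danio,(Neofelis,((Peromyscus,Quercus),(Hordeum,(Homo,Oryzias))))),(Abies,Vespa)).
From Papio up to that node: 2 branches. From Quercus up to the same node: 5 branches. Total: 2 + 5 = 7.

7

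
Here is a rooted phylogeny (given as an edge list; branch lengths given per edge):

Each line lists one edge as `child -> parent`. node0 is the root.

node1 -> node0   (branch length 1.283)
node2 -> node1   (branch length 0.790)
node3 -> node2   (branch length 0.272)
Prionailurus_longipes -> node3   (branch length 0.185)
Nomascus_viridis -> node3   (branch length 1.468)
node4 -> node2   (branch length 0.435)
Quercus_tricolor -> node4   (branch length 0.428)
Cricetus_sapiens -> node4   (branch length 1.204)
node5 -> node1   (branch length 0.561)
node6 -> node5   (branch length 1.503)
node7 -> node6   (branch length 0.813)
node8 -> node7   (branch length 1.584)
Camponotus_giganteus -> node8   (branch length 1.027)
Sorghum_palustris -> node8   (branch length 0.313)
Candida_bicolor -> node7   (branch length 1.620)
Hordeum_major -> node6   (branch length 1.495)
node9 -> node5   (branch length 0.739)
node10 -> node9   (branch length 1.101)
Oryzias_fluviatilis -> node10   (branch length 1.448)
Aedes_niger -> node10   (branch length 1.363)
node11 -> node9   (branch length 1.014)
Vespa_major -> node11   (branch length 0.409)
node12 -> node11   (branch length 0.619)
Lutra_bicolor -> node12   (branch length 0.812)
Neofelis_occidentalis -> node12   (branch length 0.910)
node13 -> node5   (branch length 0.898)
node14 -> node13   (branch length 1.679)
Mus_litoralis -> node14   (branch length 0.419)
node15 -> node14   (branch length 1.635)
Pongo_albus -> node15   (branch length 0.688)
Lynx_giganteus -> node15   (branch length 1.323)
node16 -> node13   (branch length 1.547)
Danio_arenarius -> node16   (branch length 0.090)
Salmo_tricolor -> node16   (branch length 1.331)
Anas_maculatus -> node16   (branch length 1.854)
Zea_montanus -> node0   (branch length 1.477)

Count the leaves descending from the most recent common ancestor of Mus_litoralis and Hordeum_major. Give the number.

15

The MRCA of Mus_litoralis and Hordeum_major is the node subtending ((((Camponotus_giganteus,Sorghum_palustris),Candida_bicolor),Hordeum_major),((Oryzias_fluviatilis,Aedes_niger),(Vespa_major,(Lutra_bicolor,Neofelis_occidentalis))),((Mus_litoralis,(Pongo_albus,Lynx_giganteus)),(Danio_arenarius,Salmo_tricolor,Anas_maculatus))).
That clade contains 15 terminal taxa: Aedes_niger, Anas_maculatus, Camponotus_giganteus, Candida_bicolor, Danio_arenarius, Hordeum_major, Lutra_bicolor, Lynx_giganteus, Mus_litoralis, Neofelis_occidentalis, Oryzias_fluviatilis, Pongo_albus, Salmo_tricolor, Sorghum_palustris, Vespa_major.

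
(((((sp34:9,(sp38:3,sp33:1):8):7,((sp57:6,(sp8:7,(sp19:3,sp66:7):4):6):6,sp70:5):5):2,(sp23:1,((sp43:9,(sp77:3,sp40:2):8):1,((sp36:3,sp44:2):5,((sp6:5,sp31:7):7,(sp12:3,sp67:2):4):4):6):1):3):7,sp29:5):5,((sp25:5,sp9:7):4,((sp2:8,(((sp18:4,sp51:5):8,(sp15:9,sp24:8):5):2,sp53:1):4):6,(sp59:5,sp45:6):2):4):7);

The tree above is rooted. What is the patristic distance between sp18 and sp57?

The path runs sp18 → … → MRCA → … → sp57; the MRCA is the root of the tree.
Branch lengths along that path: 4 + 8 + 2 + 4 + 6 + 4 + 7 + 5 + 7 + 2 + 5 + 6 + 6 = 66.

66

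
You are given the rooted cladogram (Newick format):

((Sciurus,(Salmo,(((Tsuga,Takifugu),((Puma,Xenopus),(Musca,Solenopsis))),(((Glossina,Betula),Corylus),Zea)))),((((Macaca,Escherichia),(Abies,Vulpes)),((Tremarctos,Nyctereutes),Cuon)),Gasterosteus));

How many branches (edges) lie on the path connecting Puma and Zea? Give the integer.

The MRCA of Puma and Zea is the node subtending (((Tsuga,Takifugu),((Puma,Xenopus),(Musca,Solenopsis))),(((Glossina,Betula),Corylus),Zea)).
From Puma up to that node: 4 branches. From Zea up to the same node: 2 branches. Total: 4 + 2 = 6.

6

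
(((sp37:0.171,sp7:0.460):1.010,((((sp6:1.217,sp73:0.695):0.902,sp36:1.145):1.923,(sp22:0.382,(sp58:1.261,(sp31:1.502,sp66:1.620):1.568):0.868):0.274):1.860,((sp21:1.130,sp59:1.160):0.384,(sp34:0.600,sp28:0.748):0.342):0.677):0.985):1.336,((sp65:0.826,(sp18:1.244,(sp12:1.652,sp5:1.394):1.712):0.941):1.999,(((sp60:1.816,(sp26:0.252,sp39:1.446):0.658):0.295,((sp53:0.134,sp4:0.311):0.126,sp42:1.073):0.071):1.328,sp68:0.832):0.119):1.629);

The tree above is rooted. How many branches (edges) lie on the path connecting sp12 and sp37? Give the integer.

The MRCA of sp12 and sp37 is the root of the tree.
From sp12 up to that node: 5 branches. From sp37 up to the same node: 3 branches. Total: 5 + 3 = 8.

8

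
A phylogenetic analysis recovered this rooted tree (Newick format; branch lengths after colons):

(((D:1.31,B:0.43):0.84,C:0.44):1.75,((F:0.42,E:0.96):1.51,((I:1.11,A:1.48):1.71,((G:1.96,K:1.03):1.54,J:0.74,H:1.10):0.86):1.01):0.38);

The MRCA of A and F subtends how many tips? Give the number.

The MRCA of A and F is the node subtending ((F,E),((I,A),((G,K),J,H))).
That clade contains 8 terminal taxa: A, E, F, G, H, I, J, K.

8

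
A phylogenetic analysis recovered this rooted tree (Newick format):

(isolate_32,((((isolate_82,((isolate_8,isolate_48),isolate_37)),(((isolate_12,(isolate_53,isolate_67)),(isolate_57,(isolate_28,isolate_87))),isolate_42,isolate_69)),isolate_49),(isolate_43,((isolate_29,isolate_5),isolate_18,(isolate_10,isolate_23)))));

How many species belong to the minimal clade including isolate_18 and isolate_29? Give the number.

5

The MRCA of isolate_18 and isolate_29 is the node subtending ((isolate_29,isolate_5),isolate_18,(isolate_10,isolate_23)).
That clade contains 5 terminal taxa: isolate_10, isolate_18, isolate_23, isolate_29, isolate_5.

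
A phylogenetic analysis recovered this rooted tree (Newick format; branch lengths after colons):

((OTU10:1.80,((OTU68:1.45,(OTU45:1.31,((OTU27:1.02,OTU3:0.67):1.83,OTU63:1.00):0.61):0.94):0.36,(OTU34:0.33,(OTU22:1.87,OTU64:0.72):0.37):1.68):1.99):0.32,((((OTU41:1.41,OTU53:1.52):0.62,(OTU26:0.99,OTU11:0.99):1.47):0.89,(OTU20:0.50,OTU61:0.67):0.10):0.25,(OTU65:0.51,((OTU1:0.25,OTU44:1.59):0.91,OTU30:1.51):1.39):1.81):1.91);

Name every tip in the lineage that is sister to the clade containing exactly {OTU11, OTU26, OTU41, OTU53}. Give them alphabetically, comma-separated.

The clade containing exactly {OTU11, OTU26, OTU41, OTU53} attaches to the tree at the node subtending (((OTU41,OTU53),(OTU26,OTU11)),(OTU20,OTU61)).
The other lineage descending from that same node — the sister group — is (OTU20,OTU61); its 2 tips in alphabetical order are the answer.

OTU20, OTU61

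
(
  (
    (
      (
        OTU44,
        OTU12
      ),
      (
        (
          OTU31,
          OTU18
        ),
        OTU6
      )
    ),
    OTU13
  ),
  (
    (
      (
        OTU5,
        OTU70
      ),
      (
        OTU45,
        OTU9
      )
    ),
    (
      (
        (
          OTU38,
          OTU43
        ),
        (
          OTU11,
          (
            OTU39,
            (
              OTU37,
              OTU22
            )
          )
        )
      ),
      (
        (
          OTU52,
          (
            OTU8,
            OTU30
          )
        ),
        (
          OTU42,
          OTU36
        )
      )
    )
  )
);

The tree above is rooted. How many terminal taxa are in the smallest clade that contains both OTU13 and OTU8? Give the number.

The MRCA of OTU13 and OTU8 is the root, so the clade is the entire tree.
That clade contains 21 terminal taxa: OTU11, OTU12, OTU13, OTU18, OTU22, OTU30, OTU31, OTU36, OTU37, OTU38, OTU39, OTU42, OTU43, OTU44, OTU45, OTU5, OTU52, OTU6, OTU70, OTU8, OTU9.

21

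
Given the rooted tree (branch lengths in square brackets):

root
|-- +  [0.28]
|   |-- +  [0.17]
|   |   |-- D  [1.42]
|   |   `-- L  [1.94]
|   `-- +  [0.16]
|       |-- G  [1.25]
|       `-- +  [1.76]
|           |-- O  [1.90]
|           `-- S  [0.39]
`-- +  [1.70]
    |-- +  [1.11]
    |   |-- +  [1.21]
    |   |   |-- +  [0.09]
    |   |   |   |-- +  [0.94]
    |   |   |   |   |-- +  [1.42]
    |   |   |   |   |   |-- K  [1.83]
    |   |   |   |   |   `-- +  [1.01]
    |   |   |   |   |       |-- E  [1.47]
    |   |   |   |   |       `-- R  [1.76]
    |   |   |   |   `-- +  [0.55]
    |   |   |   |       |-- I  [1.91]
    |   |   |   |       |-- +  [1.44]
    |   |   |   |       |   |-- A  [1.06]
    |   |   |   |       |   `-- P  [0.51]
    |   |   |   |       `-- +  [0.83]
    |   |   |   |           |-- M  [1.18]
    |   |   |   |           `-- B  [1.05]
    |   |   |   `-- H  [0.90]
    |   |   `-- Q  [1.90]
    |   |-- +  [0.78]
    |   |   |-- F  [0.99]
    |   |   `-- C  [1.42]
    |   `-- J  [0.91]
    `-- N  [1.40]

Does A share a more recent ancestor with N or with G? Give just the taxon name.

The MRCA of A and N subtends ((((((K,(E,R)),(I,(A,P),(M,B))),H),Q),(F,C),J),N) (14 taxa).
The MRCA of A and G is the root, subtending the entire tree (19 taxa).
The first is nested inside the second, so A shares a more recent common ancestor with N.

N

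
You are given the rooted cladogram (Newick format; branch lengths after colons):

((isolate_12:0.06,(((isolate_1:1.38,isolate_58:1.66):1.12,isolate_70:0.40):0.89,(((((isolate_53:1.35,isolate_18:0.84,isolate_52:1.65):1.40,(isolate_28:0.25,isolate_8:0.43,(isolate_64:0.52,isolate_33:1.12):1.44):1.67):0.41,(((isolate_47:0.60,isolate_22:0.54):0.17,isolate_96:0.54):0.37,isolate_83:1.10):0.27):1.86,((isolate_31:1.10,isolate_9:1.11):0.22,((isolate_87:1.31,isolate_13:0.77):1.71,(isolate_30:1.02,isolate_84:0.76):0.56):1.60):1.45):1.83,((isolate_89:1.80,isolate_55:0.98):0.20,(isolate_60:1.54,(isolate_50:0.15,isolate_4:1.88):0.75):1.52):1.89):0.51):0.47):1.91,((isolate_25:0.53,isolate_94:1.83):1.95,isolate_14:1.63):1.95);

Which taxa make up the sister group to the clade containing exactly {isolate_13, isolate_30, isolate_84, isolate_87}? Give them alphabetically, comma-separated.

The clade containing exactly {isolate_13, isolate_30, isolate_84, isolate_87} attaches to the tree at the node subtending ((isolate_31,isolate_9),((isolate_87,isolate_13),(isolate_30,isolate_84))).
The other lineage descending from that same node — the sister group — is (isolate_31,isolate_9); its 2 tips in alphabetical order are the answer.

isolate_31, isolate_9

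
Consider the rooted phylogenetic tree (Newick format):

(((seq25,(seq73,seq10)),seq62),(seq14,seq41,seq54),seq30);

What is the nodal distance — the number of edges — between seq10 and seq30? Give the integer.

5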